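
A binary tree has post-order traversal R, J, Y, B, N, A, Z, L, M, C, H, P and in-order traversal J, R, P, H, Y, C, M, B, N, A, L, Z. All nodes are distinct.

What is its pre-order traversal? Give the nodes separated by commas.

P, J, R, H, C, Y, M, L, A, N, B, Z

The last element of post-order is the root; it splits in-order into left and right subtrees.
Root P: left subtree has 2 nodes {J, R}, right has 9 {H, Y, C, M, B, N, A, L, Z}.
  Root J: left subtree has 0 nodes { }, right has 1 {R}.
  Root H: left subtree has 0 nodes { }, right has 8 {Y, C, M, B, N, A, L, Z}.
    Root C: left subtree has 1 node {Y}, right has 6 {M, B, N, A, L, Z}.
      Root M: left subtree has 0 nodes { }, right has 5 {B, N, A, L, Z}.
        Root L: left subtree has 3 nodes {B, N, A}, right has 1 {Z}.
          Root A: left subtree has 2 nodes {B, N}, right has 0 { }.
            Root N: left subtree has 1 node {B}, right has 0 { }.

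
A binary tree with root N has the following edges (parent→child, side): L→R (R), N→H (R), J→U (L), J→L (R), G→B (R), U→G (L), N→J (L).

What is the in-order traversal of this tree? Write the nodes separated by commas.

In-order visits the left subtree, then the node, then the right subtree.
At N: go left to J.
  At J: go left to U.
    At U: go left to G.
      At G: no left child.
      Visit G.
      At G: go right to B.
        B is a leaf — visit B.
    Visit U.
    At U: no right child.
  Visit J.
  At J: go right to L.
    At L: no left child.
    Visit L.
    At L: go right to R.
      R is a leaf — visit R.
Visit N.
At N: go right to H.
  H is a leaf — visit H.

G, B, U, J, L, R, N, H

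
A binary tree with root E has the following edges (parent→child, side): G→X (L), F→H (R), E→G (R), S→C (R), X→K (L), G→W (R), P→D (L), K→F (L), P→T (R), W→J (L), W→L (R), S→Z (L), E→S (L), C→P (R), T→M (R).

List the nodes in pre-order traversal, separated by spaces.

Pre-order visits the node, then its left subtree, then its right subtree.
Visit E.
At E: go left to S.
  Visit S.
  At S: go left to Z.
    Z is a leaf — visit Z.
  At S: go right to C.
    Visit C.
    At C: no left child.
    At C: go right to P.
      Visit P.
      At P: go left to D.
        D is a leaf — visit D.
      At P: go right to T.
        Visit T.
        At T: no left child.
        At T: go right to M.
          M is a leaf — visit M.
At E: go right to G.
  Visit G.
  At G: go left to X.
    Visit X.
    At X: go left to K.
      Visit K.
      At K: go left to F.
        Visit F.
        At F: no left child.
        At F: go right to H.
          H is a leaf — visit H.
      At K: no right child.
    At X: no right child.
  At G: go right to W.
    Visit W.
    At W: go left to J.
      J is a leaf — visit J.
    At W: go right to L.
      L is a leaf — visit L.

E S Z C P D T M G X K F H W J L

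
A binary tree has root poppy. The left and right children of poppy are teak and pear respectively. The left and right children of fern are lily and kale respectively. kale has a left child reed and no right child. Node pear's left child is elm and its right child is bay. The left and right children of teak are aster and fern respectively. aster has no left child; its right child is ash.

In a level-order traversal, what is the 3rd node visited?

pear

Level-order visits nodes level by level from the root, left to right within each level.
Level 0: poppy
Level 1: teak, pear
Level 2: aster, fern, elm, bay
Level 3: ash, lily, kale
Level 4: reed
Full level-order sequence: poppy, teak, pear, aster, fern, elm, bay, ash, lily, kale, reed.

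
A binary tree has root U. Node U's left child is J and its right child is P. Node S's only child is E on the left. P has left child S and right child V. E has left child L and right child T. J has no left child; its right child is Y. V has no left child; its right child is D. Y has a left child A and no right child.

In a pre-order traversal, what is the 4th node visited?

A

Pre-order visits the node, then its left subtree, then its right subtree.
Visit U.
At U: go left to J.
  Visit J.
  At J: no left child.
  At J: go right to Y.
    Visit Y.
    At Y: go left to A.
      A is a leaf — visit A.
    At Y: no right child.
At U: go right to P.
  Visit P.
  At P: go left to S.
    Visit S.
    At S: go left to E.
      Visit E.
      At E: go left to L.
        L is a leaf — visit L.
      At E: go right to T.
        T is a leaf — visit T.
    At S: no right child.
  At P: go right to V.
    Visit V.
    At V: no left child.
    At V: go right to D.
      D is a leaf — visit D.
Full pre-order sequence: U, J, Y, A, P, S, E, L, T, V, D.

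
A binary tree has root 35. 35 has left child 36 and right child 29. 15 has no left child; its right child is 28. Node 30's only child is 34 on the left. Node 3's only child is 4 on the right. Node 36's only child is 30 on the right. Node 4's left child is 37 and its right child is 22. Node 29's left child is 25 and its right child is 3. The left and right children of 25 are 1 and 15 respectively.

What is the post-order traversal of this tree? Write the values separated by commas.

34, 30, 36, 1, 28, 15, 25, 37, 22, 4, 3, 29, 35

Post-order visits the left subtree, then the right subtree, then the node.
At 35: go left to 36.
  At 36: no left child.
  At 36: go right to 30.
    At 30: go left to 34.
      34 is a leaf — visit 34.
    At 30: no right child.
    Visit 30.
  Visit 36.
At 35: go right to 29.
  At 29: go left to 25.
    At 25: go left to 1.
      1 is a leaf — visit 1.
    At 25: go right to 15.
      At 15: no left child.
      At 15: go right to 28.
        28 is a leaf — visit 28.
      Visit 15.
    Visit 25.
  At 29: go right to 3.
    At 3: no left child.
    At 3: go right to 4.
      At 4: go left to 37.
        37 is a leaf — visit 37.
      At 4: go right to 22.
        22 is a leaf — visit 22.
      Visit 4.
    Visit 3.
  Visit 29.
Visit 35.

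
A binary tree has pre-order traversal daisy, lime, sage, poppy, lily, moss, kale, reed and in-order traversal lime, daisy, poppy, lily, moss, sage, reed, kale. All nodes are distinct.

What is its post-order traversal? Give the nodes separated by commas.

The first element of pre-order is the root; it splits in-order into left and right subtrees.
Root daisy: left subtree has 1 node {lime}, right has 6 {poppy, lily, moss, sage, reed, kale}.
  Root sage: left subtree has 3 nodes {poppy, lily, moss}, right has 2 {reed, kale}.
    Root poppy: left subtree has 0 nodes { }, right has 2 {lily, moss}.
      Root lily: left subtree has 0 nodes { }, right has 1 {moss}.
    Root kale: left subtree has 1 node {reed}, right has 0 { }.

lime, moss, lily, poppy, reed, kale, sage, daisy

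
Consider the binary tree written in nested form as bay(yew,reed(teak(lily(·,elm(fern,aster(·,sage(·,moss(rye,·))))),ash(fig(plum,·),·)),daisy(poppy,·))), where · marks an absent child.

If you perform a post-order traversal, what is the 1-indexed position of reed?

Post-order visits the left subtree, then the right subtree, then the node.
At bay: go left to yew.
  yew is a leaf — visit yew.
At bay: go right to reed.
  At reed: go left to teak.
    At teak: go left to lily.
      At lily: no left child.
      At lily: go right to elm.
        At elm: go left to fern.
          fern is a leaf — visit fern.
        At elm: go right to aster.
          At aster: no left child.
          At aster: go right to sage.
            At sage: no left child.
            At sage: go right to moss.
              At moss: go left to rye.
                rye is a leaf — visit rye.
              At moss: no right child.
              Visit moss.
            Visit sage.
          Visit aster.
        Visit elm.
      Visit lily.
    At teak: go right to ash.
      At ash: go left to fig.
        At fig: go left to plum.
          plum is a leaf — visit plum.
        At fig: no right child.
        Visit fig.
      At ash: no right child.
      Visit ash.
    Visit teak.
  At reed: go right to daisy.
    At daisy: go left to poppy.
      poppy is a leaf — visit poppy.
    At daisy: no right child.
    Visit daisy.
  Visit reed.
Visit bay.
Full post-order sequence: yew, fern, rye, moss, sage, aster, elm, lily, plum, fig, ash, teak, poppy, daisy, reed, bay.

15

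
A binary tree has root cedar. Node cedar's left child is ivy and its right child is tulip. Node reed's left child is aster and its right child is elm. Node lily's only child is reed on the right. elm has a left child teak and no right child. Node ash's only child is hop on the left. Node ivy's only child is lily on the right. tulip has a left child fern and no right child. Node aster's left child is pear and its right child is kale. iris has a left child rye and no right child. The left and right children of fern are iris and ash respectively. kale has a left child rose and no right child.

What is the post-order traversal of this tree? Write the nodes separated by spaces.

Post-order visits the left subtree, then the right subtree, then the node.
At cedar: go left to ivy.
  At ivy: no left child.
  At ivy: go right to lily.
    At lily: no left child.
    At lily: go right to reed.
      At reed: go left to aster.
        At aster: go left to pear.
          pear is a leaf — visit pear.
        At aster: go right to kale.
          At kale: go left to rose.
            rose is a leaf — visit rose.
          At kale: no right child.
          Visit kale.
        Visit aster.
      At reed: go right to elm.
        At elm: go left to teak.
          teak is a leaf — visit teak.
        At elm: no right child.
        Visit elm.
      Visit reed.
    Visit lily.
  Visit ivy.
At cedar: go right to tulip.
  At tulip: go left to fern.
    At fern: go left to iris.
      At iris: go left to rye.
        rye is a leaf — visit rye.
      At iris: no right child.
      Visit iris.
    At fern: go right to ash.
      At ash: go left to hop.
        hop is a leaf — visit hop.
      At ash: no right child.
      Visit ash.
    Visit fern.
  At tulip: no right child.
  Visit tulip.
Visit cedar.

pear rose kale aster teak elm reed lily ivy rye iris hop ash fern tulip cedar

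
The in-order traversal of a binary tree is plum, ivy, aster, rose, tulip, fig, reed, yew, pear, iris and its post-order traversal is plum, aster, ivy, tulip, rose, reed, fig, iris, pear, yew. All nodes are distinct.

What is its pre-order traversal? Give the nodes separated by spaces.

yew fig rose ivy plum aster tulip reed pear iris

The last element of post-order is the root; it splits in-order into left and right subtrees.
Root yew: left subtree has 7 nodes {plum, ivy, aster, rose, tulip, fig, reed}, right has 2 {pear, iris}.
  Root fig: left subtree has 5 nodes {plum, ivy, aster, rose, tulip}, right has 1 {reed}.
    Root rose: left subtree has 3 nodes {plum, ivy, aster}, right has 1 {tulip}.
      Root ivy: left subtree has 1 node {plum}, right has 1 {aster}.
  Root pear: left subtree has 0 nodes { }, right has 1 {iris}.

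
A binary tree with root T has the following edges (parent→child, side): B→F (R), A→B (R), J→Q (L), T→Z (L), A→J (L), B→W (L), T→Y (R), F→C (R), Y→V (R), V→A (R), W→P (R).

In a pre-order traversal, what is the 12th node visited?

Pre-order visits the node, then its left subtree, then its right subtree.
Visit T.
At T: go left to Z.
  Z is a leaf — visit Z.
At T: go right to Y.
  Visit Y.
  At Y: no left child.
  At Y: go right to V.
    Visit V.
    At V: no left child.
    At V: go right to A.
      Visit A.
      At A: go left to J.
        Visit J.
        At J: go left to Q.
          Q is a leaf — visit Q.
        At J: no right child.
      At A: go right to B.
        Visit B.
        At B: go left to W.
          Visit W.
          At W: no left child.
          At W: go right to P.
            P is a leaf — visit P.
        At B: go right to F.
          Visit F.
          At F: no left child.
          At F: go right to C.
            C is a leaf — visit C.
Full pre-order sequence: T, Z, Y, V, A, J, Q, B, W, P, F, C.

C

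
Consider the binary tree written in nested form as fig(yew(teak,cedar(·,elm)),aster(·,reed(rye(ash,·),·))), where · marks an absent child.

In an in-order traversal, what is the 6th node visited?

In-order visits the left subtree, then the node, then the right subtree.
At fig: go left to yew.
  At yew: go left to teak.
    teak is a leaf — visit teak.
  Visit yew.
  At yew: go right to cedar.
    At cedar: no left child.
    Visit cedar.
    At cedar: go right to elm.
      elm is a leaf — visit elm.
Visit fig.
At fig: go right to aster.
  At aster: no left child.
  Visit aster.
  At aster: go right to reed.
    At reed: go left to rye.
      At rye: go left to ash.
        ash is a leaf — visit ash.
      Visit rye.
      At rye: no right child.
    Visit reed.
    At reed: no right child.
Full in-order sequence: teak, yew, cedar, elm, fig, aster, ash, rye, reed.

aster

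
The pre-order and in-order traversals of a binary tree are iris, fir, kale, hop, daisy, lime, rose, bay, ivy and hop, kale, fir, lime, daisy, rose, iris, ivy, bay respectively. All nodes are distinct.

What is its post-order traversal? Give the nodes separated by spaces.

The first element of pre-order is the root; it splits in-order into left and right subtrees.
Root iris: left subtree has 6 nodes {hop, kale, fir, lime, daisy, rose}, right has 2 {ivy, bay}.
  Root fir: left subtree has 2 nodes {hop, kale}, right has 3 {lime, daisy, rose}.
    Root kale: left subtree has 1 node {hop}, right has 0 { }.
    Root daisy: left subtree has 1 node {lime}, right has 1 {rose}.
  Root bay: left subtree has 1 node {ivy}, right has 0 { }.

hop kale lime rose daisy fir ivy bay iris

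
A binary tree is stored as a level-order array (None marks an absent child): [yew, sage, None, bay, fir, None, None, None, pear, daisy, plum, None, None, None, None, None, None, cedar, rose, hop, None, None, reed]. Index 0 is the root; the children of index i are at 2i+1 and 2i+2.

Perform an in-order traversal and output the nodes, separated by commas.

In-order visits the left subtree, then the node, then the right subtree.
At yew: go left to sage.
  At sage: go left to bay.
    At bay: no left child.
    Visit bay.
    At bay: go right to pear.
      At pear: go left to cedar.
        cedar is a leaf — visit cedar.
      Visit pear.
      At pear: go right to rose.
        rose is a leaf — visit rose.
  Visit sage.
  At sage: go right to fir.
    At fir: go left to daisy.
      At daisy: go left to hop.
        hop is a leaf — visit hop.
      Visit daisy.
      At daisy: no right child.
    Visit fir.
    At fir: go right to plum.
      At plum: no left child.
      Visit plum.
      At plum: go right to reed.
        reed is a leaf — visit reed.
Visit yew.
At yew: no right child.

bay, cedar, pear, rose, sage, hop, daisy, fir, plum, reed, yew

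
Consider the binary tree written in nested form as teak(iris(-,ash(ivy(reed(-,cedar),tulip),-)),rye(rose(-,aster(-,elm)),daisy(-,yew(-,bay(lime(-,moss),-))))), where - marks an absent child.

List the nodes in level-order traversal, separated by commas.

teak, iris, rye, ash, rose, daisy, ivy, aster, yew, reed, tulip, elm, bay, cedar, lime, moss

Level-order visits nodes level by level from the root, left to right within each level.
Level 0: teak
Level 1: iris, rye
Level 2: ash, rose, daisy
Level 3: ivy, aster, yew
Level 4: reed, tulip, elm, bay
Level 5: cedar, lime
Level 6: moss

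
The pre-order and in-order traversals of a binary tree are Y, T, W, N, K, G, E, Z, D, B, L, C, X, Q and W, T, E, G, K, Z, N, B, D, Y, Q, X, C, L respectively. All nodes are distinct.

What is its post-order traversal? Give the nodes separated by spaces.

The first element of pre-order is the root; it splits in-order into left and right subtrees.
Root Y: left subtree has 9 nodes {W, T, E, G, K, Z, N, B, D}, right has 4 {Q, X, C, L}.
  Root T: left subtree has 1 node {W}, right has 7 {E, G, K, Z, N, B, D}.
    Root N: left subtree has 4 nodes {E, G, K, Z}, right has 2 {B, D}.
      Root K: left subtree has 2 nodes {E, G}, right has 1 {Z}.
        Root G: left subtree has 1 node {E}, right has 0 { }.
      Root D: left subtree has 1 node {B}, right has 0 { }.
  Root L: left subtree has 3 nodes {Q, X, C}, right has 0 { }.
    Root C: left subtree has 2 nodes {Q, X}, right has 0 { }.
      Root X: left subtree has 1 node {Q}, right has 0 { }.

W E G Z K B D N T Q X C L Y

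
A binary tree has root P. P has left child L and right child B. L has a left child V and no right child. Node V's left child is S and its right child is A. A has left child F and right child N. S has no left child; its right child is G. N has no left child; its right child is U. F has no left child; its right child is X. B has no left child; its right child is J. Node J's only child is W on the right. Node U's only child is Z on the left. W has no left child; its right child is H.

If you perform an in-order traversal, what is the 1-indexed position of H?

In-order visits the left subtree, then the node, then the right subtree.
At P: go left to L.
  At L: go left to V.
    At V: go left to S.
      At S: no left child.
      Visit S.
      At S: go right to G.
        G is a leaf — visit G.
    Visit V.
    At V: go right to A.
      At A: go left to F.
        At F: no left child.
        Visit F.
        At F: go right to X.
          X is a leaf — visit X.
      Visit A.
      At A: go right to N.
        At N: no left child.
        Visit N.
        At N: go right to U.
          At U: go left to Z.
            Z is a leaf — visit Z.
          Visit U.
          At U: no right child.
  Visit L.
  At L: no right child.
Visit P.
At P: go right to B.
  At B: no left child.
  Visit B.
  At B: go right to J.
    At J: no left child.
    Visit J.
    At J: go right to W.
      At W: no left child.
      Visit W.
      At W: go right to H.
        H is a leaf — visit H.
Full in-order sequence: S, G, V, F, X, A, N, Z, U, L, P, B, J, W, H.

15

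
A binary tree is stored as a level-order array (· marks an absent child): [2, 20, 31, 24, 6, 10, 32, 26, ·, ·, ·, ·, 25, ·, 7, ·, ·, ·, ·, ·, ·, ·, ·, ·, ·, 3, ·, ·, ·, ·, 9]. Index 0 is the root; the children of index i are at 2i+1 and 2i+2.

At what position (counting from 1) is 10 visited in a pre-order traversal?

7

Pre-order visits the node, then its left subtree, then its right subtree.
Visit 2.
At 2: go left to 20.
  Visit 20.
  At 20: go left to 24.
    Visit 24.
    At 24: go left to 26.
      26 is a leaf — visit 26.
    At 24: no right child.
  At 20: go right to 6.
    6 is a leaf — visit 6.
At 2: go right to 31.
  Visit 31.
  At 31: go left to 10.
    Visit 10.
    At 10: no left child.
    At 10: go right to 25.
      Visit 25.
      At 25: go left to 3.
        3 is a leaf — visit 3.
      At 25: no right child.
  At 31: go right to 32.
    Visit 32.
    At 32: no left child.
    At 32: go right to 7.
      Visit 7.
      At 7: no left child.
      At 7: go right to 9.
        9 is a leaf — visit 9.
Full pre-order sequence: 2, 20, 24, 26, 6, 31, 10, 25, 3, 32, 7, 9.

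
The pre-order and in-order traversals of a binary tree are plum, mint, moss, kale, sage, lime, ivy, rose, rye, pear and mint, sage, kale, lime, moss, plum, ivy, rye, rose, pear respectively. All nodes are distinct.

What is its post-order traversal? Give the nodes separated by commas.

sage, lime, kale, moss, mint, rye, pear, rose, ivy, plum

The first element of pre-order is the root; it splits in-order into left and right subtrees.
Root plum: left subtree has 5 nodes {mint, sage, kale, lime, moss}, right has 4 {ivy, rye, rose, pear}.
  Root mint: left subtree has 0 nodes { }, right has 4 {sage, kale, lime, moss}.
    Root moss: left subtree has 3 nodes {sage, kale, lime}, right has 0 { }.
      Root kale: left subtree has 1 node {sage}, right has 1 {lime}.
  Root ivy: left subtree has 0 nodes { }, right has 3 {rye, rose, pear}.
    Root rose: left subtree has 1 node {rye}, right has 1 {pear}.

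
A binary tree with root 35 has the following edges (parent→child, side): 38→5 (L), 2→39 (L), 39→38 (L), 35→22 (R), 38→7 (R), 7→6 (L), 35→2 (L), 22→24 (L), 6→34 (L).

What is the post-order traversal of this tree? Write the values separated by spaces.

Post-order visits the left subtree, then the right subtree, then the node.
At 35: go left to 2.
  At 2: go left to 39.
    At 39: go left to 38.
      At 38: go left to 5.
        5 is a leaf — visit 5.
      At 38: go right to 7.
        At 7: go left to 6.
          At 6: go left to 34.
            34 is a leaf — visit 34.
          At 6: no right child.
          Visit 6.
        At 7: no right child.
        Visit 7.
      Visit 38.
    At 39: no right child.
    Visit 39.
  At 2: no right child.
  Visit 2.
At 35: go right to 22.
  At 22: go left to 24.
    24 is a leaf — visit 24.
  At 22: no right child.
  Visit 22.
Visit 35.

5 34 6 7 38 39 2 24 22 35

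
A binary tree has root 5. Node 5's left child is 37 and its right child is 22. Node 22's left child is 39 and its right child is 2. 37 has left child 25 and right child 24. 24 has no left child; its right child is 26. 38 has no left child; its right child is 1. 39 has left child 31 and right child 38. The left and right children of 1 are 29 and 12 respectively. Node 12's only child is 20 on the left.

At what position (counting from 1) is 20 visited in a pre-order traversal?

Pre-order visits the node, then its left subtree, then its right subtree.
Visit 5.
At 5: go left to 37.
  Visit 37.
  At 37: go left to 25.
    25 is a leaf — visit 25.
  At 37: go right to 24.
    Visit 24.
    At 24: no left child.
    At 24: go right to 26.
      26 is a leaf — visit 26.
At 5: go right to 22.
  Visit 22.
  At 22: go left to 39.
    Visit 39.
    At 39: go left to 31.
      31 is a leaf — visit 31.
    At 39: go right to 38.
      Visit 38.
      At 38: no left child.
      At 38: go right to 1.
        Visit 1.
        At 1: go left to 29.
          29 is a leaf — visit 29.
        At 1: go right to 12.
          Visit 12.
          At 12: go left to 20.
            20 is a leaf — visit 20.
          At 12: no right child.
  At 22: go right to 2.
    2 is a leaf — visit 2.
Full pre-order sequence: 5, 37, 25, 24, 26, 22, 39, 31, 38, 1, 29, 12, 20, 2.

13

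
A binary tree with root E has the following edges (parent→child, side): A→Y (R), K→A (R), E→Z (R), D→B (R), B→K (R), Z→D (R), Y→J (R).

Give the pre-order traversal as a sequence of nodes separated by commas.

Pre-order visits the node, then its left subtree, then its right subtree.
Visit E.
At E: no left child.
At E: go right to Z.
  Visit Z.
  At Z: no left child.
  At Z: go right to D.
    Visit D.
    At D: no left child.
    At D: go right to B.
      Visit B.
      At B: no left child.
      At B: go right to K.
        Visit K.
        At K: no left child.
        At K: go right to A.
          Visit A.
          At A: no left child.
          At A: go right to Y.
            Visit Y.
            At Y: no left child.
            At Y: go right to J.
              J is a leaf — visit J.

E, Z, D, B, K, A, Y, J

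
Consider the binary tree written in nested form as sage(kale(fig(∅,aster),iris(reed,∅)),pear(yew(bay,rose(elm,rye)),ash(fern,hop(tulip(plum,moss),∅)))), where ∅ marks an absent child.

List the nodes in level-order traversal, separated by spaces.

Level-order visits nodes level by level from the root, left to right within each level.
Level 0: sage
Level 1: kale, pear
Level 2: fig, iris, yew, ash
Level 3: aster, reed, bay, rose, fern, hop
Level 4: elm, rye, tulip
Level 5: plum, moss

sage kale pear fig iris yew ash aster reed bay rose fern hop elm rye tulip plum moss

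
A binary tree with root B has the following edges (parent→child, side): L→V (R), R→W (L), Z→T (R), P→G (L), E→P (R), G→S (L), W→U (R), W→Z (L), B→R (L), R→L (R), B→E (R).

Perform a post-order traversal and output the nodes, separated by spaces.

T Z U W V L R S G P E B

Post-order visits the left subtree, then the right subtree, then the node.
At B: go left to R.
  At R: go left to W.
    At W: go left to Z.
      At Z: no left child.
      At Z: go right to T.
        T is a leaf — visit T.
      Visit Z.
    At W: go right to U.
      U is a leaf — visit U.
    Visit W.
  At R: go right to L.
    At L: no left child.
    At L: go right to V.
      V is a leaf — visit V.
    Visit L.
  Visit R.
At B: go right to E.
  At E: no left child.
  At E: go right to P.
    At P: go left to G.
      At G: go left to S.
        S is a leaf — visit S.
      At G: no right child.
      Visit G.
    At P: no right child.
    Visit P.
  Visit E.
Visit B.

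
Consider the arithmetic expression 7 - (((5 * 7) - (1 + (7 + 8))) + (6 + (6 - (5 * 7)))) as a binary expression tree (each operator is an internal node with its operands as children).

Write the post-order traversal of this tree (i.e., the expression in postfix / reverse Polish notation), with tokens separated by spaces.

Post-order on an expression tree gives postfix notation: for each operator, emit left operand, right operand, then the operator.

7 5 7 * 1 7 8 + + - 6 6 5 7 * - + + -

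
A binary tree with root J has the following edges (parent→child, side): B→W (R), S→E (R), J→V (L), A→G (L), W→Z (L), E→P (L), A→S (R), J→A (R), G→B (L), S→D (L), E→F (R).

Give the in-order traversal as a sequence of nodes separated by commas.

In-order visits the left subtree, then the node, then the right subtree.
At J: go left to V.
  V is a leaf — visit V.
Visit J.
At J: go right to A.
  At A: go left to G.
    At G: go left to B.
      At B: no left child.
      Visit B.
      At B: go right to W.
        At W: go left to Z.
          Z is a leaf — visit Z.
        Visit W.
        At W: no right child.
    Visit G.
    At G: no right child.
  Visit A.
  At A: go right to S.
    At S: go left to D.
      D is a leaf — visit D.
    Visit S.
    At S: go right to E.
      At E: go left to P.
        P is a leaf — visit P.
      Visit E.
      At E: go right to F.
        F is a leaf — visit F.

V, J, B, Z, W, G, A, D, S, P, E, F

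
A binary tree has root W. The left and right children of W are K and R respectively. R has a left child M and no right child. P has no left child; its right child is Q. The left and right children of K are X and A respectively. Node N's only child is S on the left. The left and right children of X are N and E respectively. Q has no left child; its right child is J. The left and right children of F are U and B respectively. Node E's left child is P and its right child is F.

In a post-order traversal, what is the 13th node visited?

Post-order visits the left subtree, then the right subtree, then the node.
At W: go left to K.
  At K: go left to X.
    At X: go left to N.
      At N: go left to S.
        S is a leaf — visit S.
      At N: no right child.
      Visit N.
    At X: go right to E.
      At E: go left to P.
        At P: no left child.
        At P: go right to Q.
          At Q: no left child.
          At Q: go right to J.
            J is a leaf — visit J.
          Visit Q.
        Visit P.
      At E: go right to F.
        At F: go left to U.
          U is a leaf — visit U.
        At F: go right to B.
          B is a leaf — visit B.
        Visit F.
      Visit E.
    Visit X.
  At K: go right to A.
    A is a leaf — visit A.
  Visit K.
At W: go right to R.
  At R: go left to M.
    M is a leaf — visit M.
  At R: no right child.
  Visit R.
Visit W.
Full post-order sequence: S, N, J, Q, P, U, B, F, E, X, A, K, M, R, W.

M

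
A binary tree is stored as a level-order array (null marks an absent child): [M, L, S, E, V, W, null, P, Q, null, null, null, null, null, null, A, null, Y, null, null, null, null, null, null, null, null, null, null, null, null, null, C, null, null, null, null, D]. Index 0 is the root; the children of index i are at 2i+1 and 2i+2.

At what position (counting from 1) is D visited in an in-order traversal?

In-order visits the left subtree, then the node, then the right subtree.
At M: go left to L.
  At L: go left to E.
    At E: go left to P.
      At P: go left to A.
        At A: go left to C.
          C is a leaf — visit C.
        Visit A.
        At A: no right child.
      Visit P.
      At P: no right child.
    Visit E.
    At E: go right to Q.
      At Q: go left to Y.
        At Y: no left child.
        Visit Y.
        At Y: go right to D.
          D is a leaf — visit D.
      Visit Q.
      At Q: no right child.
  Visit L.
  At L: go right to V.
    V is a leaf — visit V.
Visit M.
At M: go right to S.
  At S: go left to W.
    W is a leaf — visit W.
  Visit S.
  At S: no right child.
Full in-order sequence: C, A, P, E, Y, D, Q, L, V, M, W, S.

6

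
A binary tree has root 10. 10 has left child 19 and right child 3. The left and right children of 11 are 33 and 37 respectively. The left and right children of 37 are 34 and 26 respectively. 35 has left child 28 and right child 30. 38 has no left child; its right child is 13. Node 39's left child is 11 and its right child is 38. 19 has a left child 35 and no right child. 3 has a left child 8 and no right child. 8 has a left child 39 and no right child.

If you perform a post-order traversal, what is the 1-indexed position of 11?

9

Post-order visits the left subtree, then the right subtree, then the node.
At 10: go left to 19.
  At 19: go left to 35.
    At 35: go left to 28.
      28 is a leaf — visit 28.
    At 35: go right to 30.
      30 is a leaf — visit 30.
    Visit 35.
  At 19: no right child.
  Visit 19.
At 10: go right to 3.
  At 3: go left to 8.
    At 8: go left to 39.
      At 39: go left to 11.
        At 11: go left to 33.
          33 is a leaf — visit 33.
        At 11: go right to 37.
          At 37: go left to 34.
            34 is a leaf — visit 34.
          At 37: go right to 26.
            26 is a leaf — visit 26.
          Visit 37.
        Visit 11.
      At 39: go right to 38.
        At 38: no left child.
        At 38: go right to 13.
          13 is a leaf — visit 13.
        Visit 38.
      Visit 39.
    At 8: no right child.
    Visit 8.
  At 3: no right child.
  Visit 3.
Visit 10.
Full post-order sequence: 28, 30, 35, 19, 33, 34, 26, 37, 11, 13, 38, 39, 8, 3, 10.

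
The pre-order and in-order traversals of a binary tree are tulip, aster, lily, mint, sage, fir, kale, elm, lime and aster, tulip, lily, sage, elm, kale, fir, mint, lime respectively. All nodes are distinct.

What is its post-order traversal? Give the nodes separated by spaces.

aster elm kale fir sage lime mint lily tulip

The first element of pre-order is the root; it splits in-order into left and right subtrees.
Root tulip: left subtree has 1 node {aster}, right has 7 {lily, sage, elm, kale, fir, mint, lime}.
  Root lily: left subtree has 0 nodes { }, right has 6 {sage, elm, kale, fir, mint, lime}.
    Root mint: left subtree has 4 nodes {sage, elm, kale, fir}, right has 1 {lime}.
      Root sage: left subtree has 0 nodes { }, right has 3 {elm, kale, fir}.
        Root fir: left subtree has 2 nodes {elm, kale}, right has 0 { }.
          Root kale: left subtree has 1 node {elm}, right has 0 { }.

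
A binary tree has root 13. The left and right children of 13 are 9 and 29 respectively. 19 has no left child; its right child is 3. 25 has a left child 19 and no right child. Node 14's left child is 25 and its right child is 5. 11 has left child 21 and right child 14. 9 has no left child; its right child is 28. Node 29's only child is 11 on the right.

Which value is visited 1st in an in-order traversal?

9

In-order visits the left subtree, then the node, then the right subtree.
At 13: go left to 9.
  At 9: no left child.
  Visit 9.
  At 9: go right to 28.
    28 is a leaf — visit 28.
Visit 13.
At 13: go right to 29.
  At 29: no left child.
  Visit 29.
  At 29: go right to 11.
    At 11: go left to 21.
      21 is a leaf — visit 21.
    Visit 11.
    At 11: go right to 14.
      At 14: go left to 25.
        At 25: go left to 19.
          At 19: no left child.
          Visit 19.
          At 19: go right to 3.
            3 is a leaf — visit 3.
        Visit 25.
        At 25: no right child.
      Visit 14.
      At 14: go right to 5.
        5 is a leaf — visit 5.
Full in-order sequence: 9, 28, 13, 29, 21, 11, 19, 3, 25, 14, 5.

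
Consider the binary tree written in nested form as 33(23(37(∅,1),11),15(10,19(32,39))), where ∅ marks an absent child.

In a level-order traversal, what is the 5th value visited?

Level-order visits nodes level by level from the root, left to right within each level.
Level 0: 33
Level 1: 23, 15
Level 2: 37, 11, 10, 19
Level 3: 1, 32, 39
Full level-order sequence: 33, 23, 15, 37, 11, 10, 19, 1, 32, 39.

11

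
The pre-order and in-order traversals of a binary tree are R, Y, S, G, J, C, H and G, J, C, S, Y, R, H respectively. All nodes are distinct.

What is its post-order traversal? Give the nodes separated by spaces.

The first element of pre-order is the root; it splits in-order into left and right subtrees.
Root R: left subtree has 5 nodes {G, J, C, S, Y}, right has 1 {H}.
  Root Y: left subtree has 4 nodes {G, J, C, S}, right has 0 { }.
    Root S: left subtree has 3 nodes {G, J, C}, right has 0 { }.
      Root G: left subtree has 0 nodes { }, right has 2 {J, C}.
        Root J: left subtree has 0 nodes { }, right has 1 {C}.

C J G S Y H R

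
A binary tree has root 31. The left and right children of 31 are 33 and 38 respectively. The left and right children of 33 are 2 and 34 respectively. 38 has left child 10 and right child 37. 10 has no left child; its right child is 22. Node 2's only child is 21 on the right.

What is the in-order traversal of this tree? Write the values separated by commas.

In-order visits the left subtree, then the node, then the right subtree.
At 31: go left to 33.
  At 33: go left to 2.
    At 2: no left child.
    Visit 2.
    At 2: go right to 21.
      21 is a leaf — visit 21.
  Visit 33.
  At 33: go right to 34.
    34 is a leaf — visit 34.
Visit 31.
At 31: go right to 38.
  At 38: go left to 10.
    At 10: no left child.
    Visit 10.
    At 10: go right to 22.
      22 is a leaf — visit 22.
  Visit 38.
  At 38: go right to 37.
    37 is a leaf — visit 37.

2, 21, 33, 34, 31, 10, 22, 38, 37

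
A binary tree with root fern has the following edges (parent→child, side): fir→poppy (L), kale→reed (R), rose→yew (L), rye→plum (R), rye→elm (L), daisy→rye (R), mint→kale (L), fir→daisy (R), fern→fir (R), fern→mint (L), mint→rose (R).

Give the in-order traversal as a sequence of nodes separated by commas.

kale, reed, mint, yew, rose, fern, poppy, fir, daisy, elm, rye, plum

In-order visits the left subtree, then the node, then the right subtree.
At fern: go left to mint.
  At mint: go left to kale.
    At kale: no left child.
    Visit kale.
    At kale: go right to reed.
      reed is a leaf — visit reed.
  Visit mint.
  At mint: go right to rose.
    At rose: go left to yew.
      yew is a leaf — visit yew.
    Visit rose.
    At rose: no right child.
Visit fern.
At fern: go right to fir.
  At fir: go left to poppy.
    poppy is a leaf — visit poppy.
  Visit fir.
  At fir: go right to daisy.
    At daisy: no left child.
    Visit daisy.
    At daisy: go right to rye.
      At rye: go left to elm.
        elm is a leaf — visit elm.
      Visit rye.
      At rye: go right to plum.
        plum is a leaf — visit plum.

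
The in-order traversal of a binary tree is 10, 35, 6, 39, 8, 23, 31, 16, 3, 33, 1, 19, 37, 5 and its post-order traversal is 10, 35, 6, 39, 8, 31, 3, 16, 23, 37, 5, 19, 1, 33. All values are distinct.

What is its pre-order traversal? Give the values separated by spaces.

33 23 8 39 6 35 10 16 31 3 1 19 5 37

The last element of post-order is the root; it splits in-order into left and right subtrees.
Root 33: left subtree has 9 nodes {10, 35, 6, 39, 8, 23, 31, 16, 3}, right has 4 {1, 19, 37, 5}.
  Root 23: left subtree has 5 nodes {10, 35, 6, 39, 8}, right has 3 {31, 16, 3}.
    Root 8: left subtree has 4 nodes {10, 35, 6, 39}, right has 0 { }.
      Root 39: left subtree has 3 nodes {10, 35, 6}, right has 0 { }.
        Root 6: left subtree has 2 nodes {10, 35}, right has 0 { }.
          Root 35: left subtree has 1 node {10}, right has 0 { }.
    Root 16: left subtree has 1 node {31}, right has 1 {3}.
  Root 1: left subtree has 0 nodes { }, right has 3 {19, 37, 5}.
    Root 19: left subtree has 0 nodes { }, right has 2 {37, 5}.
      Root 5: left subtree has 1 node {37}, right has 0 { }.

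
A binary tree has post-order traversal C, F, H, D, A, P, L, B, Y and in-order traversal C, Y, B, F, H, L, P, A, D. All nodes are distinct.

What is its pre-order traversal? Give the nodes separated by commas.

Y, C, B, L, H, F, P, A, D

The last element of post-order is the root; it splits in-order into left and right subtrees.
Root Y: left subtree has 1 node {C}, right has 7 {B, F, H, L, P, A, D}.
  Root B: left subtree has 0 nodes { }, right has 6 {F, H, L, P, A, D}.
    Root L: left subtree has 2 nodes {F, H}, right has 3 {P, A, D}.
      Root H: left subtree has 1 node {F}, right has 0 { }.
      Root P: left subtree has 0 nodes { }, right has 2 {A, D}.
        Root A: left subtree has 0 nodes { }, right has 1 {D}.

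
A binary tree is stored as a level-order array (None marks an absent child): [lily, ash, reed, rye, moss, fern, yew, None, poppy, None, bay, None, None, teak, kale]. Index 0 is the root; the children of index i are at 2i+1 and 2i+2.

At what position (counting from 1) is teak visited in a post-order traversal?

7

Post-order visits the left subtree, then the right subtree, then the node.
At lily: go left to ash.
  At ash: go left to rye.
    At rye: no left child.
    At rye: go right to poppy.
      poppy is a leaf — visit poppy.
    Visit rye.
  At ash: go right to moss.
    At moss: no left child.
    At moss: go right to bay.
      bay is a leaf — visit bay.
    Visit moss.
  Visit ash.
At lily: go right to reed.
  At reed: go left to fern.
    fern is a leaf — visit fern.
  At reed: go right to yew.
    At yew: go left to teak.
      teak is a leaf — visit teak.
    At yew: go right to kale.
      kale is a leaf — visit kale.
    Visit yew.
  Visit reed.
Visit lily.
Full post-order sequence: poppy, rye, bay, moss, ash, fern, teak, kale, yew, reed, lily.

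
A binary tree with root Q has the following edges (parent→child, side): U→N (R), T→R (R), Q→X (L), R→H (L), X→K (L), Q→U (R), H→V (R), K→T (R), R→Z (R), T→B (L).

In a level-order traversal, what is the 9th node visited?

Level-order visits nodes level by level from the root, left to right within each level.
Level 0: Q
Level 1: X, U
Level 2: K, N
Level 3: T
Level 4: B, R
Level 5: H, Z
Level 6: V
Full level-order sequence: Q, X, U, K, N, T, B, R, H, Z, V.

H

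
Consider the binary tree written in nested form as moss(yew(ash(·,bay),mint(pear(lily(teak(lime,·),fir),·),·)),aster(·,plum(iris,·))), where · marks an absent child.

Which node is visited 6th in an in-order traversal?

lily

In-order visits the left subtree, then the node, then the right subtree.
At moss: go left to yew.
  At yew: go left to ash.
    At ash: no left child.
    Visit ash.
    At ash: go right to bay.
      bay is a leaf — visit bay.
  Visit yew.
  At yew: go right to mint.
    At mint: go left to pear.
      At pear: go left to lily.
        At lily: go left to teak.
          At teak: go left to lime.
            lime is a leaf — visit lime.
          Visit teak.
          At teak: no right child.
        Visit lily.
        At lily: go right to fir.
          fir is a leaf — visit fir.
      Visit pear.
      At pear: no right child.
    Visit mint.
    At mint: no right child.
Visit moss.
At moss: go right to aster.
  At aster: no left child.
  Visit aster.
  At aster: go right to plum.
    At plum: go left to iris.
      iris is a leaf — visit iris.
    Visit plum.
    At plum: no right child.
Full in-order sequence: ash, bay, yew, lime, teak, lily, fir, pear, mint, moss, aster, iris, plum.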